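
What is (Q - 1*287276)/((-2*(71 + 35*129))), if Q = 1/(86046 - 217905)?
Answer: 37879926085/1209410748 ≈ 31.321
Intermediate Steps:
Q = -1/131859 (Q = 1/(-131859) = -1/131859 ≈ -7.5839e-6)
(Q - 1*287276)/((-2*(71 + 35*129))) = (-1/131859 - 1*287276)/((-2*(71 + 35*129))) = (-1/131859 - 287276)/((-2*(71 + 4515))) = -37879926085/(131859*((-2*4586))) = -37879926085/131859/(-9172) = -37879926085/131859*(-1/9172) = 37879926085/1209410748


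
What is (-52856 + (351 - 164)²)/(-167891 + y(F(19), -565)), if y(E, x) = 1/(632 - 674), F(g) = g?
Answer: 751254/7051423 ≈ 0.10654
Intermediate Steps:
y(E, x) = -1/42 (y(E, x) = 1/(-42) = -1/42)
(-52856 + (351 - 164)²)/(-167891 + y(F(19), -565)) = (-52856 + (351 - 164)²)/(-167891 - 1/42) = (-52856 + 187²)/(-7051423/42) = (-52856 + 34969)*(-42/7051423) = -17887*(-42/7051423) = 751254/7051423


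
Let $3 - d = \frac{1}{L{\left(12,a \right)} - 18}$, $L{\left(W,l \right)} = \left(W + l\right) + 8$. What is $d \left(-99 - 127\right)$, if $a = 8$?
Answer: $- \frac{3277}{5} \approx -655.4$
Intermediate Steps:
$L{\left(W,l \right)} = 8 + W + l$
$d = \frac{29}{10}$ ($d = 3 - \frac{1}{\left(8 + 12 + 8\right) - 18} = 3 - \frac{1}{28 - 18} = 3 - \frac{1}{10} = \frac{29}{10} \approx 2.9$)
$d \left(-99 - 127\right) = \frac{29 \left(-99 - 127\right)}{10} = \frac{29}{10} \left(-226\right) = - \frac{3277}{5}$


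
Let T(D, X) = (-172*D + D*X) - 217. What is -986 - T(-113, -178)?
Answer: -40319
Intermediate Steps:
T(D, X) = -217 - 172*D + D*X
-986 - T(-113, -178) = -986 - (-217 - 172*(-113) - 113*(-178)) = -986 - (-217 + 19436 + 20114) = -986 - 1*39333 = -986 - 39333 = -40319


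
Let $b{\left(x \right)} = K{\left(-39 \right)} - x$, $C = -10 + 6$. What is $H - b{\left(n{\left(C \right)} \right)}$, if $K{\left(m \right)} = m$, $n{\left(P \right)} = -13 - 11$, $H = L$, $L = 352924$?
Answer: $352939$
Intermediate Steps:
$H = 352924$
$C = -4$
$n{\left(P \right)} = -24$ ($n{\left(P \right)} = -13 - 11 = -24$)
$b{\left(x \right)} = -39 - x$
$H - b{\left(n{\left(C \right)} \right)} = 352924 - \left(-39 - -24\right) = 352924 - \left(-39 + 24\right) = 352924 - -15 = 352924 + 15 = 352939$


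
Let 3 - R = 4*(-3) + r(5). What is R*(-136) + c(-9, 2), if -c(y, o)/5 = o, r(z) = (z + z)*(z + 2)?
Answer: 7470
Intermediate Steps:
r(z) = 2*z*(2 + z) (r(z) = (2*z)*(2 + z) = 2*z*(2 + z))
c(y, o) = -5*o
R = -55 (R = 3 - (4*(-3) + 2*5*(2 + 5)) = 3 - (-12 + 2*5*7) = 3 - (-12 + 70) = 3 - 1*58 = 3 - 58 = -55)
R*(-136) + c(-9, 2) = -55*(-136) - 5*2 = 7480 - 10 = 7470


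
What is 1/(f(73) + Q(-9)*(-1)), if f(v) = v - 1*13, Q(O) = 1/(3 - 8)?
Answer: 5/301 ≈ 0.016611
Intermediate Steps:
Q(O) = -⅕ (Q(O) = 1/(-5) = -⅕)
f(v) = -13 + v (f(v) = v - 13 = -13 + v)
1/(f(73) + Q(-9)*(-1)) = 1/((-13 + 73) - ⅕*(-1)) = 1/(60 + ⅕) = 1/(301/5) = 5/301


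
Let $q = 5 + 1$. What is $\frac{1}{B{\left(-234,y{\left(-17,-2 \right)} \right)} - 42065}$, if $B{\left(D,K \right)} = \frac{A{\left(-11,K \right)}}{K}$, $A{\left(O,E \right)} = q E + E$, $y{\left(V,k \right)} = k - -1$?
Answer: $- \frac{1}{42058} \approx -2.3777 \cdot 10^{-5}$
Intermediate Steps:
$q = 6$
$y{\left(V,k \right)} = 1 + k$ ($y{\left(V,k \right)} = k + 1 = 1 + k$)
$A{\left(O,E \right)} = 7 E$ ($A{\left(O,E \right)} = 6 E + E = 7 E$)
$B{\left(D,K \right)} = 7$ ($B{\left(D,K \right)} = \frac{7 K}{K} = 7$)
$\frac{1}{B{\left(-234,y{\left(-17,-2 \right)} \right)} - 42065} = \frac{1}{7 - 42065} = \frac{1}{-42058} = - \frac{1}{42058}$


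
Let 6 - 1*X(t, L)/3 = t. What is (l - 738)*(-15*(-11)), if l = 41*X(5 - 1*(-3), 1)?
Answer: -162360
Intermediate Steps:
X(t, L) = 18 - 3*t
l = -246 (l = 41*(18 - 3*(5 - 1*(-3))) = 41*(18 - 3*(5 + 3)) = 41*(18 - 3*8) = 41*(18 - 24) = 41*(-6) = -246)
(l - 738)*(-15*(-11)) = (-246 - 738)*(-15*(-11)) = -984*165 = -162360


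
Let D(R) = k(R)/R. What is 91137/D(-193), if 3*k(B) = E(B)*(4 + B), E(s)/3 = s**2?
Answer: 30379/12159 ≈ 2.4985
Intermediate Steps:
E(s) = 3*s**2
k(B) = B**2*(4 + B) (k(B) = ((3*B**2)*(4 + B))/3 = (3*B**2*(4 + B))/3 = B**2*(4 + B))
D(R) = R*(4 + R) (D(R) = (R**2*(4 + R))/R = R*(4 + R))
91137/D(-193) = 91137/((-193*(4 - 193))) = 91137/((-193*(-189))) = 91137/36477 = 91137*(1/36477) = 30379/12159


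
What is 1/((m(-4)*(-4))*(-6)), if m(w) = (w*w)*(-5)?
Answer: -1/1920 ≈ -0.00052083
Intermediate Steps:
m(w) = -5*w² (m(w) = w²*(-5) = -5*w²)
1/((m(-4)*(-4))*(-6)) = 1/((-5*(-4)²*(-4))*(-6)) = 1/((-5*16*(-4))*(-6)) = 1/(-80*(-4)*(-6)) = 1/(320*(-6)) = 1/(-1920) = -1/1920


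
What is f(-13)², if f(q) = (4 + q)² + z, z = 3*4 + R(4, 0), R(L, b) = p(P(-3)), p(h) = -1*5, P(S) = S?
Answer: 7744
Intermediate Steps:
p(h) = -5
R(L, b) = -5
z = 7 (z = 3*4 - 5 = 12 - 5 = 7)
f(q) = 7 + (4 + q)² (f(q) = (4 + q)² + 7 = 7 + (4 + q)²)
f(-13)² = (7 + (4 - 13)²)² = (7 + (-9)²)² = (7 + 81)² = 88² = 7744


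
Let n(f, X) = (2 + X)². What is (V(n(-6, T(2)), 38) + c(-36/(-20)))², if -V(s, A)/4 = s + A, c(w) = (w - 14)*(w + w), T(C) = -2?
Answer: 23990404/625 ≈ 38385.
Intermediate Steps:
c(w) = 2*w*(-14 + w) (c(w) = (-14 + w)*(2*w) = 2*w*(-14 + w))
V(s, A) = -4*A - 4*s (V(s, A) = -4*(s + A) = -4*(A + s) = -4*A - 4*s)
(V(n(-6, T(2)), 38) + c(-36/(-20)))² = ((-4*38 - 4*(2 - 2)²) + 2*(-36/(-20))*(-14 - 36/(-20)))² = ((-152 - 4*0²) + 2*(-36*(-1/20))*(-14 - 36*(-1/20)))² = ((-152 - 4*0) + 2*(9/5)*(-14 + 9/5))² = ((-152 + 0) + 2*(9/5)*(-61/5))² = (-152 - 1098/25)² = (-4898/25)² = 23990404/625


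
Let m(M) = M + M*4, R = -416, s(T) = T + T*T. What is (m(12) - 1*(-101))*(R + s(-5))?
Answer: -63756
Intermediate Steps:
s(T) = T + T²
m(M) = 5*M (m(M) = M + 4*M = 5*M)
(m(12) - 1*(-101))*(R + s(-5)) = (5*12 - 1*(-101))*(-416 - 5*(1 - 5)) = (60 + 101)*(-416 - 5*(-4)) = 161*(-416 + 20) = 161*(-396) = -63756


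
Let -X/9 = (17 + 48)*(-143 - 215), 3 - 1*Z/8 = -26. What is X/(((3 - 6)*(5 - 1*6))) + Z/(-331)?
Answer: 23106878/331 ≈ 69809.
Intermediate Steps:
Z = 232 (Z = 24 - 8*(-26) = 24 + 208 = 232)
X = 209430 (X = -9*(17 + 48)*(-143 - 215) = -585*(-358) = -9*(-23270) = 209430)
X/(((3 - 6)*(5 - 1*6))) + Z/(-331) = 209430/(((3 - 6)*(5 - 1*6))) + 232/(-331) = 209430/((-3*(5 - 6))) + 232*(-1/331) = 209430/((-3*(-1))) - 232/331 = 209430/3 - 232/331 = 209430*(⅓) - 232/331 = 69810 - 232/331 = 23106878/331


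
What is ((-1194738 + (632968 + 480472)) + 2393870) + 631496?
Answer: 2944068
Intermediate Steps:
((-1194738 + (632968 + 480472)) + 2393870) + 631496 = ((-1194738 + 1113440) + 2393870) + 631496 = (-81298 + 2393870) + 631496 = 2312572 + 631496 = 2944068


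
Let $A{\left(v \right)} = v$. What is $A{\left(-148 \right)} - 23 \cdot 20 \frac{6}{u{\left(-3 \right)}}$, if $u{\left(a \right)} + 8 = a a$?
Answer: $-2908$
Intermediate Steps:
$u{\left(a \right)} = -8 + a^{2}$ ($u{\left(a \right)} = -8 + a a = -8 + a^{2}$)
$A{\left(-148 \right)} - 23 \cdot 20 \frac{6}{u{\left(-3 \right)}} = -148 - 23 \cdot 20 \frac{6}{-8 + \left(-3\right)^{2}} = -148 - 460 \frac{6}{-8 + 9} = -148 - 460 \cdot \frac{6}{1} = -148 - 460 \cdot 6 \cdot 1 = -148 - 460 \cdot 6 = -148 - 2760 = -2908$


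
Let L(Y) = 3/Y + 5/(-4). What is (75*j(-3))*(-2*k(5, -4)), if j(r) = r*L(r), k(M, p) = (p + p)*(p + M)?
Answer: 8100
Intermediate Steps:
k(M, p) = 2*p*(M + p) (k(M, p) = (2*p)*(M + p) = 2*p*(M + p))
L(Y) = -5/4 + 3/Y (L(Y) = 3/Y + 5*(-1/4) = 3/Y - 5/4 = -5/4 + 3/Y)
j(r) = r*(-5/4 + 3/r)
(75*j(-3))*(-2*k(5, -4)) = (75*(3 - 5/4*(-3)))*(-4*(-4)*(5 - 4)) = (75*(3 + 15/4))*(-4*(-4)) = (75*(27/4))*(-2*(-8)) = (2025/4)*16 = 8100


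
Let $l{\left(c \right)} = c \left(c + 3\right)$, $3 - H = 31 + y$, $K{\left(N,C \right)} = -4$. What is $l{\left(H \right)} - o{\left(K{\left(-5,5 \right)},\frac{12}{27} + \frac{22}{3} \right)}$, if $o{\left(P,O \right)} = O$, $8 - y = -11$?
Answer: $\frac{18542}{9} \approx 2060.2$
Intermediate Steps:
$y = 19$ ($y = 8 - -11 = 8 + 11 = 19$)
$H = -47$ ($H = 3 - \left(31 + 19\right) = 3 - 50 = -47$)
$l{\left(c \right)} = c \left(3 + c\right)$
$l{\left(H \right)} - o{\left(K{\left(-5,5 \right)},\frac{12}{27} + \frac{22}{3} \right)} = - 47 \left(3 - 47\right) - \left(\frac{12}{27} + \frac{22}{3}\right) = \left(-47\right) \left(-44\right) - \left(12 \cdot \frac{1}{27} + 22 \cdot \frac{1}{3}\right) = 2068 - \left(\frac{4}{9} + \frac{22}{3}\right) = 2068 - \frac{70}{9} = \frac{18542}{9}$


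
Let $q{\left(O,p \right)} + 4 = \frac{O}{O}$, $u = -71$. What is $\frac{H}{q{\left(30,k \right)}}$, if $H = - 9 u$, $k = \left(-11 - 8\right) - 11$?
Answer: $-213$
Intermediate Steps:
$k = -30$ ($k = -19 - 11 = -30$)
$q{\left(O,p \right)} = -3$ ($q{\left(O,p \right)} = -4 + \frac{O}{O} = -4 + 1 = -3$)
$H = 639$ ($H = \left(-9\right) \left(-71\right) = 639$)
$\frac{H}{q{\left(30,k \right)}} = \frac{639}{-3} = 639 \left(- \frac{1}{3}\right) = -213$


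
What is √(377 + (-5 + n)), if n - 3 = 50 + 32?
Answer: √457 ≈ 21.378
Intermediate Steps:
n = 85 (n = 3 + (50 + 32) = 3 + 82 = 85)
√(377 + (-5 + n)) = √(377 + (-5 + 85)) = √(377 + 80) = √457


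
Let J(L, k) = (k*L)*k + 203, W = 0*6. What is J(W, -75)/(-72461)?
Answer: -203/72461 ≈ -0.0028015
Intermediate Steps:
W = 0
J(L, k) = 203 + L*k**2 (J(L, k) = (L*k)*k + 203 = L*k**2 + 203 = 203 + L*k**2)
J(W, -75)/(-72461) = (203 + 0*(-75)**2)/(-72461) = (203 + 0*5625)*(-1/72461) = (203 + 0)*(-1/72461) = 203*(-1/72461) = -203/72461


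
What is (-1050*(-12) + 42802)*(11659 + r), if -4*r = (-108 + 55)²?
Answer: 1214051727/2 ≈ 6.0703e+8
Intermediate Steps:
r = -2809/4 (r = -(-108 + 55)²/4 = -¼*(-53)² = -¼*2809 = -2809/4 ≈ -702.25)
(-1050*(-12) + 42802)*(11659 + r) = (-1050*(-12) + 42802)*(11659 - 2809/4) = (12600 + 42802)*(43827/4) = 55402*(43827/4) = 1214051727/2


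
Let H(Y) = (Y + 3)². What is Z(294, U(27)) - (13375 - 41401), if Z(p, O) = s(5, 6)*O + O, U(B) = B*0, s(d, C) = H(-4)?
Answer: 28026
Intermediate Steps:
H(Y) = (3 + Y)²
s(d, C) = 1 (s(d, C) = (3 - 4)² = (-1)² = 1)
U(B) = 0
Z(p, O) = 2*O (Z(p, O) = 1*O + O = O + O = 2*O)
Z(294, U(27)) - (13375 - 41401) = 2*0 - (13375 - 41401) = 0 - 1*(-28026) = 0 + 28026 = 28026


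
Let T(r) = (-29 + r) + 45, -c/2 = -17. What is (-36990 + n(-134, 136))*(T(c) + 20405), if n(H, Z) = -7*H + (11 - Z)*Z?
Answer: -1085178660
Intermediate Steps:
c = 34 (c = -2*(-17) = 34)
T(r) = 16 + r
n(H, Z) = -7*H + Z*(11 - Z)
(-36990 + n(-134, 136))*(T(c) + 20405) = (-36990 + (-1*136**2 - 7*(-134) + 11*136))*((16 + 34) + 20405) = (-36990 + (-1*18496 + 938 + 1496))*(50 + 20405) = (-36990 + (-18496 + 938 + 1496))*20455 = (-36990 - 16062)*20455 = -53052*20455 = -1085178660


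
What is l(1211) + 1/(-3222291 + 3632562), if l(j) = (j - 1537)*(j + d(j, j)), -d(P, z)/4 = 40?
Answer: -140569511645/410271 ≈ -3.4263e+5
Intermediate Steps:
d(P, z) = -160 (d(P, z) = -4*40 = -160)
l(j) = (-1537 + j)*(-160 + j) (l(j) = (j - 1537)*(j - 160) = (-1537 + j)*(-160 + j))
l(1211) + 1/(-3222291 + 3632562) = (245920 + 1211² - 1697*1211) + 1/(-3222291 + 3632562) = (245920 + 1466521 - 2055067) + 1/410271 = -342626 + 1/410271 = -140569511645/410271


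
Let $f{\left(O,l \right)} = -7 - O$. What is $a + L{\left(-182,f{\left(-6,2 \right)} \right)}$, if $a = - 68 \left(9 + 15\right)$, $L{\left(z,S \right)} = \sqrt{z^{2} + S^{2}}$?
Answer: $-1632 + 25 \sqrt{53} \approx -1450.0$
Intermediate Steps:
$L{\left(z,S \right)} = \sqrt{S^{2} + z^{2}}$
$a = -1632$ ($a = \left(-68\right) 24 = -1632$)
$a + L{\left(-182,f{\left(-6,2 \right)} \right)} = -1632 + \sqrt{\left(-7 - -6\right)^{2} + \left(-182\right)^{2}} = -1632 + \sqrt{\left(-7 + 6\right)^{2} + 33124} = -1632 + \sqrt{\left(-1\right)^{2} + 33124} = -1632 + \sqrt{1 + 33124} = -1632 + \sqrt{33125} = -1632 + 25 \sqrt{53}$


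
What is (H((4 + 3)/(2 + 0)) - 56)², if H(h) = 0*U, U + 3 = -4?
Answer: 3136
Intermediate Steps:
U = -7 (U = -3 - 4 = -7)
H(h) = 0 (H(h) = 0*(-7) = 0)
(H((4 + 3)/(2 + 0)) - 56)² = (0 - 56)² = (-56)² = 3136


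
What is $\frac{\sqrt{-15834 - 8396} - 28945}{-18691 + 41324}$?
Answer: $- \frac{28945}{22633} + \frac{i \sqrt{24230}}{22633} \approx -1.2789 + 0.0068776 i$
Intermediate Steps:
$\frac{\sqrt{-15834 - 8396} - 28945}{-18691 + 41324} = \frac{\sqrt{-15834 + \left(-9550 + 1154\right)} - 28945}{22633} = \left(\sqrt{-15834 - 8396} - 28945\right) \frac{1}{22633} = \left(\sqrt{-24230} - 28945\right) \frac{1}{22633} = \left(i \sqrt{24230} - 28945\right) \frac{1}{22633} = \left(-28945 + i \sqrt{24230}\right) \frac{1}{22633} = - \frac{28945}{22633} + \frac{i \sqrt{24230}}{22633}$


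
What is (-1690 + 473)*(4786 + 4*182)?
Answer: -6710538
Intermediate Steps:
(-1690 + 473)*(4786 + 4*182) = -1217*(4786 + 728) = -1217*5514 = -6710538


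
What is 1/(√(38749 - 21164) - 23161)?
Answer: -23161/536414336 - √17585/536414336 ≈ -4.3425e-5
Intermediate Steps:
1/(√(38749 - 21164) - 23161) = 1/(√17585 - 23161) = 1/(-23161 + √17585)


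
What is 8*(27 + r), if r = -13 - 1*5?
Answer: 72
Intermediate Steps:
r = -18 (r = -13 - 5 = -18)
8*(27 + r) = 8*(27 - 18) = 8*9 = 72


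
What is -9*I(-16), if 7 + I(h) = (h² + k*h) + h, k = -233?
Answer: -35649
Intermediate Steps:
I(h) = -7 + h² - 232*h (I(h) = -7 + ((h² - 233*h) + h) = -7 + (h² - 232*h) = -7 + h² - 232*h)
-9*I(-16) = -9*(-7 + (-16)² - 232*(-16)) = -9*(-7 + 256 + 3712) = -9*3961 = -35649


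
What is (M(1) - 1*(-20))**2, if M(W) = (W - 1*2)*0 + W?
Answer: 441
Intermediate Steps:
M(W) = W (M(W) = (W - 2)*0 + W = (-2 + W)*0 + W = 0 + W = W)
(M(1) - 1*(-20))**2 = (1 - 1*(-20))**2 = (1 + 20)**2 = 21**2 = 441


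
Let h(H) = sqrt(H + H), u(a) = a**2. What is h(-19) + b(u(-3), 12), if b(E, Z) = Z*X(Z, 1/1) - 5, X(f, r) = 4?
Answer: 43 + I*sqrt(38) ≈ 43.0 + 6.1644*I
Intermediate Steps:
b(E, Z) = -5 + 4*Z (b(E, Z) = Z*4 - 5 = 4*Z - 5 = -5 + 4*Z)
h(H) = sqrt(2)*sqrt(H) (h(H) = sqrt(2*H) = sqrt(2)*sqrt(H))
h(-19) + b(u(-3), 12) = sqrt(2)*sqrt(-19) + (-5 + 4*12) = sqrt(2)*(I*sqrt(19)) + (-5 + 48) = I*sqrt(38) + 43 = 43 + I*sqrt(38)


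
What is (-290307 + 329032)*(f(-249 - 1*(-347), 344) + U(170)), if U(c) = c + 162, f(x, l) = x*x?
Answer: 384771600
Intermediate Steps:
f(x, l) = x²
U(c) = 162 + c
(-290307 + 329032)*(f(-249 - 1*(-347), 344) + U(170)) = (-290307 + 329032)*((-249 - 1*(-347))² + (162 + 170)) = 38725*((-249 + 347)² + 332) = 38725*(98² + 332) = 38725*(9604 + 332) = 38725*9936 = 384771600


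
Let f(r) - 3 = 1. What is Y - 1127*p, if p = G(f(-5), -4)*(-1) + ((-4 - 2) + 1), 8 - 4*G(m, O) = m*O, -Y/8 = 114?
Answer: 11485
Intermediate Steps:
Y = -912 (Y = -8*114 = -912)
f(r) = 4 (f(r) = 3 + 1 = 4)
G(m, O) = 2 - O*m/4 (G(m, O) = 2 - m*O/4 = 2 - O*m/4)
p = -11 (p = (2 - ¼*(-4)*4)*(-1) + ((-4 - 2) + 1) = (2 + 4)*(-1) + (-6 + 1) = 6*(-1) - 5 = -6 - 5 = -11)
Y - 1127*p = -912 - 1127*(-11) = -912 + 12397 = 11485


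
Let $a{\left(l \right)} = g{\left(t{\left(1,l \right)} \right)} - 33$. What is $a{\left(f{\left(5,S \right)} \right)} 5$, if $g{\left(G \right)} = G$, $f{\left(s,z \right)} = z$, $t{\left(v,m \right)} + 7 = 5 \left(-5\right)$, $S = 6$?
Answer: $-325$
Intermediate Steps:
$t{\left(v,m \right)} = -32$ ($t{\left(v,m \right)} = -7 + 5 \left(-5\right) = -7 - 25 = -32$)
$a{\left(l \right)} = -65$ ($a{\left(l \right)} = -32 - 33 = -65$)
$a{\left(f{\left(5,S \right)} \right)} 5 = \left(-65\right) 5 = -325$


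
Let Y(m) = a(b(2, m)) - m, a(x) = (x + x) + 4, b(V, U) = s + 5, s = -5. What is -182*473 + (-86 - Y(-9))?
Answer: -86185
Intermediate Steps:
b(V, U) = 0 (b(V, U) = -5 + 5 = 0)
a(x) = 4 + 2*x (a(x) = 2*x + 4 = 4 + 2*x)
Y(m) = 4 - m (Y(m) = (4 + 2*0) - m = (4 + 0) - m = 4 - m)
-182*473 + (-86 - Y(-9)) = -182*473 + (-86 - (4 - 1*(-9))) = -86086 + (-86 - (4 + 9)) = -86086 + (-86 - 1*13) = -86086 + (-86 - 13) = -86086 - 99 = -86185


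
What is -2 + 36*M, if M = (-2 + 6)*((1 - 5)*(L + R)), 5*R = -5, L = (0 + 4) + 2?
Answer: -2882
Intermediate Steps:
L = 6 (L = 4 + 2 = 6)
R = -1 (R = (⅕)*(-5) = -1)
M = -80 (M = (-2 + 6)*((1 - 5)*(6 - 1)) = 4*(-4*5) = 4*(-20) = -80)
-2 + 36*M = -2 + 36*(-80) = -2 - 2880 = -2882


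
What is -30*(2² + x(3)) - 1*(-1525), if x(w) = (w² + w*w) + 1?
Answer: 835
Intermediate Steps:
x(w) = 1 + 2*w² (x(w) = (w² + w²) + 1 = 2*w² + 1 = 1 + 2*w²)
-30*(2² + x(3)) - 1*(-1525) = -30*(2² + (1 + 2*3²)) - 1*(-1525) = -30*(4 + (1 + 2*9)) + 1525 = -30*(4 + (1 + 18)) + 1525 = -30*(4 + 19) + 1525 = -30*23 + 1525 = -690 + 1525 = 835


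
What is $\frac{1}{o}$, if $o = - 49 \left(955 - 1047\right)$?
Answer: $\frac{1}{4508} \approx 0.00022183$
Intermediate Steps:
$o = 4508$ ($o = \left(-49\right) \left(-92\right) = 4508$)
$\frac{1}{o} = \frac{1}{4508}$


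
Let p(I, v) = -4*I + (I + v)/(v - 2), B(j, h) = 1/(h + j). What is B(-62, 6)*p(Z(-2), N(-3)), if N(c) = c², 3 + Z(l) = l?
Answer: -18/49 ≈ -0.36735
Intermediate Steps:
Z(l) = -3 + l
p(I, v) = -4*I + (I + v)/(-2 + v)
B(-62, 6)*p(Z(-2), N(-3)) = (((-3)² + 9*(-3 - 2) - 4*(-3 - 2)*(-3)²)/(-2 + (-3)²))/(6 - 62) = ((9 + 9*(-5) - 4*(-5)*9)/(-2 + 9))/(-56) = -(9 - 45 + 180)/(56*7) = -144/392 = -1/56*144/7 = -18/49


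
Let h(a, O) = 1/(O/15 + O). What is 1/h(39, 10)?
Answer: 32/3 ≈ 10.667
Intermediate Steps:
h(a, O) = 15/(16*O) (h(a, O) = 1/(O*(1/15) + O) = 1/(O/15 + O) = 1/(16*O/15) = 15/(16*O))
1/h(39, 10) = 1/((15/16)/10) = 1/((15/16)*(⅒)) = 1/(3/32) = 32/3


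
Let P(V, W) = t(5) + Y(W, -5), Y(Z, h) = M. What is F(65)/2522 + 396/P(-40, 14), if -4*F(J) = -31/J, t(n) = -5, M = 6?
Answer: 259665151/655720 ≈ 396.00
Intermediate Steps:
Y(Z, h) = 6
F(J) = 31/(4*J) (F(J) = -(-31)/(4*J) = 31/(4*J))
P(V, W) = 1 (P(V, W) = -5 + 6 = 1)
F(65)/2522 + 396/P(-40, 14) = ((31/4)/65)/2522 + 396/1 = ((31/4)*(1/65))*(1/2522) + 396*1 = (31/260)*(1/2522) + 396 = 31/655720 + 396 = 259665151/655720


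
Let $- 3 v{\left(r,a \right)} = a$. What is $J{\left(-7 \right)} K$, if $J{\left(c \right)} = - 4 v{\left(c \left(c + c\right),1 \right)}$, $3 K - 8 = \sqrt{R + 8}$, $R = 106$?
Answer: $\frac{32}{9} + \frac{4 \sqrt{114}}{9} \approx 8.3009$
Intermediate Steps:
$K = \frac{8}{3} + \frac{\sqrt{114}}{3}$ ($K = \frac{8}{3} + \frac{\sqrt{106 + 8}}{3} = \frac{8}{3} + \frac{\sqrt{114}}{3} \approx 6.2257$)
$v{\left(r,a \right)} = - \frac{a}{3}$
$J{\left(c \right)} = \frac{4}{3}$ ($J{\left(c \right)} = - 4 \left(\left(- \frac{1}{3}\right) 1\right) = \left(-4\right) \left(- \frac{1}{3}\right) = \frac{4}{3}$)
$J{\left(-7 \right)} K = \frac{4 \left(\frac{8}{3} + \frac{\sqrt{114}}{3}\right)}{3} = \frac{32}{9} + \frac{4 \sqrt{114}}{9}$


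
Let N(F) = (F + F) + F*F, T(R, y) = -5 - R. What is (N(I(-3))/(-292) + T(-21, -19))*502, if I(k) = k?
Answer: 1171919/146 ≈ 8026.8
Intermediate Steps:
N(F) = F**2 + 2*F (N(F) = 2*F + F**2 = F**2 + 2*F)
(N(I(-3))/(-292) + T(-21, -19))*502 = (-3*(2 - 3)/(-292) + (-5 - 1*(-21)))*502 = (-3*(-1)*(-1/292) + (-5 + 21))*502 = (3*(-1/292) + 16)*502 = (-3/292 + 16)*502 = (4669/292)*502 = 1171919/146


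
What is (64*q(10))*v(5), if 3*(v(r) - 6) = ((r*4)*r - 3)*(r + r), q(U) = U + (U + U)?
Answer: 632320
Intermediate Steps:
q(U) = 3*U (q(U) = U + 2*U = 3*U)
v(r) = 6 + 2*r*(-3 + 4*r²)/3 (v(r) = 6 + (((r*4)*r - 3)*(r + r))/3 = 6 + (((4*r)*r - 3)*(2*r))/3 = 6 + ((4*r² - 3)*(2*r))/3 = 6 + ((-3 + 4*r²)*(2*r))/3 = 6 + (2*r*(-3 + 4*r²))/3 = 6 + 2*r*(-3 + 4*r²)/3)
(64*q(10))*v(5) = (64*(3*10))*(6 - 2*5 + (8/3)*5³) = (64*30)*(6 - 10 + (8/3)*125) = 1920*(6 - 10 + 1000/3) = 1920*(988/3) = 632320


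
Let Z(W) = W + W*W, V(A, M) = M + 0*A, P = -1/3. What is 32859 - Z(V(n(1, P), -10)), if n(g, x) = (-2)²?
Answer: 32769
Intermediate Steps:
P = -⅓ (P = -1*⅓ = -⅓ ≈ -0.33333)
n(g, x) = 4
V(A, M) = M (V(A, M) = M + 0 = M)
Z(W) = W + W²
32859 - Z(V(n(1, P), -10)) = 32859 - (-10)*(1 - 10) = 32859 - (-10)*(-9) = 32859 - 1*90 = 32859 - 90 = 32769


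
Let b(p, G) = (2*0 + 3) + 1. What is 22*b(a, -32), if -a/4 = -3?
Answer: 88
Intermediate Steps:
a = 12 (a = -4*(-3) = 12)
b(p, G) = 4 (b(p, G) = (0 + 3) + 1 = 3 + 1 = 4)
22*b(a, -32) = 22*4 = 88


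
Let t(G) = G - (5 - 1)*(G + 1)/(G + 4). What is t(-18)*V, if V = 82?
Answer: -13120/7 ≈ -1874.3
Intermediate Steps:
t(G) = G - 4*(1 + G)/(4 + G)
t(-18)*V = ((-4 + (-18)²)/(4 - 18))*82 = ((-4 + 324)/(-14))*82 = -1/14*320*82 = -160/7*82 = -13120/7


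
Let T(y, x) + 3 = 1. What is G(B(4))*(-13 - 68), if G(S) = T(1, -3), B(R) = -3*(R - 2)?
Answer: 162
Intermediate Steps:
B(R) = 6 - 3*R (B(R) = -3*(-2 + R) = 6 - 3*R)
T(y, x) = -2 (T(y, x) = -3 + 1 = -2)
G(S) = -2
G(B(4))*(-13 - 68) = -2*(-13 - 68) = -2*(-81) = 162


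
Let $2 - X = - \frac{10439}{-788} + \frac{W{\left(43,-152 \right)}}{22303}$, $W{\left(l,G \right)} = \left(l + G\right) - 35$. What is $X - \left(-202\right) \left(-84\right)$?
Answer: $- \frac{298406153569}{17574764} \approx -16979.0$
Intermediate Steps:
$W{\left(l,G \right)} = -35 + G + l$ ($W{\left(l,G \right)} = \left(G + l\right) - 35 = -35 + G + l$)
$X = - \frac{197558017}{17574764}$ ($X = 2 - \left(- \frac{10439}{-788} + \frac{-35 - 152 + 43}{22303}\right) = 2 - \left(\left(-10439\right) \left(- \frac{1}{788}\right) - \frac{144}{22303}\right) = 2 - \left(\frac{10439}{788} - \frac{144}{22303}\right) = 2 - \frac{232707545}{17574764} = - \frac{197558017}{17574764} \approx -11.241$)
$X - \left(-202\right) \left(-84\right) = - \frac{197558017}{17574764} - \left(-202\right) \left(-84\right) = - \frac{197558017}{17574764} - 16968 = - \frac{298406153569}{17574764}$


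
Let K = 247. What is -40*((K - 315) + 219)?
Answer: -6040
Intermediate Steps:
-40*((K - 315) + 219) = -40*((247 - 315) + 219) = -40*(-68 + 219) = -40*151 = -6040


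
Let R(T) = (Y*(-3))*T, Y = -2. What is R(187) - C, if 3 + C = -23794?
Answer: 24919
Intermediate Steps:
C = -23797 (C = -3 - 23794 = -23797)
R(T) = 6*T (R(T) = (-2*(-3))*T = 6*T)
R(187) - C = 6*187 - 1*(-23797) = 1122 + 23797 = 24919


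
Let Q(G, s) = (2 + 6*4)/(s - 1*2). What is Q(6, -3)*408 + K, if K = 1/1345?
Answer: -2853551/1345 ≈ -2121.6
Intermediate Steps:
Q(G, s) = 26/(-2 + s) (Q(G, s) = (2 + 24)/(s - 2) = 26/(-2 + s))
K = 1/1345 ≈ 0.00074349
Q(6, -3)*408 + K = (26/(-2 - 3))*408 + 1/1345 = (26/(-5))*408 + 1/1345 = (26*(-⅕))*408 + 1/1345 = -26/5*408 + 1/1345 = -10608/5 + 1/1345 = -2853551/1345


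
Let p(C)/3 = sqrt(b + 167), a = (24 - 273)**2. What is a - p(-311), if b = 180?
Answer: 62001 - 3*sqrt(347) ≈ 61945.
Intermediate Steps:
a = 62001 (a = (-249)**2 = 62001)
p(C) = 3*sqrt(347) (p(C) = 3*sqrt(180 + 167) = 3*sqrt(347))
a - p(-311) = 62001 - 3*sqrt(347)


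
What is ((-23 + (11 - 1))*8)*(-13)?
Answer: 1352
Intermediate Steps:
((-23 + (11 - 1))*8)*(-13) = ((-23 + 10)*8)*(-13) = -13*8*(-13) = -104*(-13) = 1352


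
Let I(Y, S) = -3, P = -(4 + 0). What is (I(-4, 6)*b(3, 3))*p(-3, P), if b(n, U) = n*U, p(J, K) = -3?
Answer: 81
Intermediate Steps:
P = -4 (P = -1*4 = -4)
b(n, U) = U*n
(I(-4, 6)*b(3, 3))*p(-3, P) = -9*3*(-3) = -3*9*(-3) = -27*(-3) = 81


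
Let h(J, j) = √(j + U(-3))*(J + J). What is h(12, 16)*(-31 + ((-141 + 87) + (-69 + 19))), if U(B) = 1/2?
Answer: -1620*√66 ≈ -13161.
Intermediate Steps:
U(B) = ½
h(J, j) = 2*J*√(½ + j) (h(J, j) = √(j + ½)*(J + J) = √(½ + j)*(2*J) = 2*J*√(½ + j))
h(12, 16)*(-31 + ((-141 + 87) + (-69 + 19))) = (12*√(2 + 4*16))*(-31 + ((-141 + 87) + (-69 + 19))) = (12*√(2 + 64))*(-31 + (-54 - 50)) = (12*√66)*(-31 - 104) = (12*√66)*(-135) = -1620*√66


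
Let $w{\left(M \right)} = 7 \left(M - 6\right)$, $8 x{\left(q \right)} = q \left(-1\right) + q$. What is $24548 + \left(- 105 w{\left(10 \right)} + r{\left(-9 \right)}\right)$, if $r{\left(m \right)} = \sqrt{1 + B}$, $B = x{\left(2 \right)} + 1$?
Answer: $21608 + \sqrt{2} \approx 21609.0$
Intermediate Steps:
$x{\left(q \right)} = 0$ ($x{\left(q \right)} = \frac{q \left(-1\right) + q}{8} = \frac{- q + q}{8} = \frac{1}{8} \cdot 0 = 0$)
$w{\left(M \right)} = -42 + 7 M$ ($w{\left(M \right)} = 7 \left(-6 + M\right) = -42 + 7 M$)
$B = 1$ ($B = 0 + 1 = 1$)
$r{\left(m \right)} = \sqrt{2}$ ($r{\left(m \right)} = \sqrt{1 + 1} = \sqrt{2}$)
$24548 + \left(- 105 w{\left(10 \right)} + r{\left(-9 \right)}\right) = 24548 + \left(- 105 \left(-42 + 7 \cdot 10\right) + \sqrt{2}\right) = 24548 + \left(- 105 \left(-42 + 70\right) + \sqrt{2}\right) = 24548 + \left(\left(-105\right) 28 + \sqrt{2}\right) = 24548 - \left(2940 - \sqrt{2}\right) = 21608 + \sqrt{2}$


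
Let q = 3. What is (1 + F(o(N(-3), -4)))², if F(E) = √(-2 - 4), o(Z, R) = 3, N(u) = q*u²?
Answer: (1 + I*√6)² ≈ -5.0 + 4.899*I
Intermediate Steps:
N(u) = 3*u²
F(E) = I*√6 (F(E) = √(-6) = I*√6)
(1 + F(o(N(-3), -4)))² = (1 + I*√6)²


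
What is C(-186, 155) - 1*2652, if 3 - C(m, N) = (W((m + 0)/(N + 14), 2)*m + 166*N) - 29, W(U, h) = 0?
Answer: -28350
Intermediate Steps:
C(m, N) = 32 - 166*N (C(m, N) = 3 - ((0*m + 166*N) - 29) = 3 - ((0 + 166*N) - 29) = 3 - (166*N - 29) = 3 - (-29 + 166*N) = 3 + (29 - 166*N) = 32 - 166*N)
C(-186, 155) - 1*2652 = (32 - 166*155) - 1*2652 = (32 - 25730) - 2652 = -25698 - 2652 = -28350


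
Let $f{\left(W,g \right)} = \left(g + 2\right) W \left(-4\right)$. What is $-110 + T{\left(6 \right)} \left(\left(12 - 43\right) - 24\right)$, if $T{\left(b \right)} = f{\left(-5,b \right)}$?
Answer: $-8910$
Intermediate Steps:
$f{\left(W,g \right)} = - 4 W \left(2 + g\right)$ ($f{\left(W,g \right)} = \left(2 + g\right) W \left(-4\right) = W \left(2 + g\right) \left(-4\right) = - 4 W \left(2 + g\right)$)
$T{\left(b \right)} = 40 + 20 b$ ($T{\left(b \right)} = \left(-4\right) \left(-5\right) \left(2 + b\right) = 40 + 20 b$)
$-110 + T{\left(6 \right)} \left(\left(12 - 43\right) - 24\right) = -110 + \left(40 + 20 \cdot 6\right) \left(\left(12 - 43\right) - 24\right) = -110 + \left(40 + 120\right) \left(-31 - 24\right) = -110 + 160 \left(-55\right) = -110 - 8800 = -8910$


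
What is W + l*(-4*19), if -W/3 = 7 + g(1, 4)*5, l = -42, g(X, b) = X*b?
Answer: 3111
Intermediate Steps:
W = -81 (W = -3*(7 + (1*4)*5) = -3*(7 + 4*5) = -3*(7 + 20) = -3*27 = -81)
W + l*(-4*19) = -81 - (-168)*19 = -81 - 42*(-76) = -81 + 3192 = 3111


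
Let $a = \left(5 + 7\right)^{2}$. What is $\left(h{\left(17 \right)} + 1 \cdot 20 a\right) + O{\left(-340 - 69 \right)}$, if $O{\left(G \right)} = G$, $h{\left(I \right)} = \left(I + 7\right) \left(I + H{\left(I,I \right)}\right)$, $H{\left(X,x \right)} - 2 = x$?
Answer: $3335$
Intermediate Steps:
$a = 144$ ($a = 12^{2} = 144$)
$H{\left(X,x \right)} = 2 + x$
$h{\left(I \right)} = \left(2 + 2 I\right) \left(7 + I\right)$ ($h{\left(I \right)} = \left(I + 7\right) \left(I + \left(2 + I\right)\right) = \left(7 + I\right) \left(2 + 2 I\right) = \left(2 + 2 I\right) \left(7 + I\right)$)
$\left(h{\left(17 \right)} + 1 \cdot 20 a\right) + O{\left(-340 - 69 \right)} = \left(\left(14 + 2 \cdot 17^{2} + 16 \cdot 17\right) + 1 \cdot 20 \cdot 144\right) - 409 = \left(\left(14 + 2 \cdot 289 + 272\right) + 20 \cdot 144\right) - 409 = \left(\left(14 + 578 + 272\right) + 2880\right) - 409 = \left(864 + 2880\right) - 409 = 3744 - 409 = 3335$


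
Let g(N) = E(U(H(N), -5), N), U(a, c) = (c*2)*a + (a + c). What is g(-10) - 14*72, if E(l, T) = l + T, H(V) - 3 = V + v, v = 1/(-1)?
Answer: -951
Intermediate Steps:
v = -1
H(V) = 2 + V (H(V) = 3 + (V - 1) = 3 + (-1 + V) = 2 + V)
U(a, c) = a + c + 2*a*c (U(a, c) = (2*c)*a + (a + c) = 2*a*c + (a + c) = a + c + 2*a*c)
E(l, T) = T + l
g(N) = -23 - 8*N (g(N) = N + ((2 + N) - 5 + 2*(2 + N)*(-5)) = N + ((2 + N) - 5 + (-20 - 10*N)) = N + (-23 - 9*N) = -23 - 8*N)
g(-10) - 14*72 = (-23 - 8*(-10)) - 14*72 = (-23 + 80) - 1008 = 57 - 1008 = -951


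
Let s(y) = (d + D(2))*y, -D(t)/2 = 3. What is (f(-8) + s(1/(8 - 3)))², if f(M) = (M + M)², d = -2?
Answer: 1617984/25 ≈ 64719.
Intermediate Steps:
D(t) = -6 (D(t) = -2*3 = -6)
f(M) = 4*M² (f(M) = (2*M)² = 4*M²)
s(y) = -8*y (s(y) = (-2 - 6)*y = -8*y)
(f(-8) + s(1/(8 - 3)))² = (4*(-8)² - 8/(8 - 3))² = (4*64 - 8/5)² = (256 - 8*⅕)² = (256 - 8/5)² = (1272/5)² = 1617984/25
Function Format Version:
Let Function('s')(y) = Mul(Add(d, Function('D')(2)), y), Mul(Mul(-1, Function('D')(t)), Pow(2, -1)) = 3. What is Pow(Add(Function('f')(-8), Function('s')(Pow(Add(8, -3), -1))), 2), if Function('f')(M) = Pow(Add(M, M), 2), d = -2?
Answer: Rational(1617984, 25) ≈ 64719.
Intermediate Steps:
Function('D')(t) = -6 (Function('D')(t) = Mul(-2, 3) = -6)
Function('f')(M) = Mul(4, Pow(M, 2)) (Function('f')(M) = Pow(Mul(2, M), 2) = Mul(4, Pow(M, 2)))
Function('s')(y) = Mul(-8, y) (Function('s')(y) = Mul(Add(-2, -6), y) = Mul(-8, y))
Pow(Add(Function('f')(-8), Function('s')(Pow(Add(8, -3), -1))), 2) = Pow(Add(Mul(4, Pow(-8, 2)), Mul(-8, Pow(Add(8, -3), -1))), 2) = Pow(Add(Mul(4, 64), Mul(-8, Pow(5, -1))), 2) = Pow(Add(256, Mul(-8, Rational(1, 5))), 2) = Pow(Add(256, Rational(-8, 5)), 2) = Pow(Rational(1272, 5), 2) = Rational(1617984, 25)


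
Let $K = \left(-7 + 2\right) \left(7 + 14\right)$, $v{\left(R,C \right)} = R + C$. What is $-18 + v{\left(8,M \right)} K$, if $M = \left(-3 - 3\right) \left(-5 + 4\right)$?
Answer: $-1488$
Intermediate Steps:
$M = 6$ ($M = \left(-6\right) \left(-1\right) = 6$)
$v{\left(R,C \right)} = C + R$
$K = -105$ ($K = \left(-5\right) 21 = -105$)
$-18 + v{\left(8,M \right)} K = -18 + \left(6 + 8\right) \left(-105\right) = -18 + 14 \left(-105\right) = -18 - 1470 = -1488$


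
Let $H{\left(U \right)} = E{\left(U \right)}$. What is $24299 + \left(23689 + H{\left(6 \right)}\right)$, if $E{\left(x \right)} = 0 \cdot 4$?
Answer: $47988$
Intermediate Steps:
$E{\left(x \right)} = 0$
$H{\left(U \right)} = 0$
$24299 + \left(23689 + H{\left(6 \right)}\right) = 24299 + \left(23689 + 0\right) = 24299 + 23689 = 47988$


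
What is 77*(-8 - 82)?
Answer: -6930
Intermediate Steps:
77*(-8 - 82) = 77*(-90) = -6930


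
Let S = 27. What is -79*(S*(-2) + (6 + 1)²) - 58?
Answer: 337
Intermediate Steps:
-79*(S*(-2) + (6 + 1)²) - 58 = -79*(27*(-2) + (6 + 1)²) - 58 = -79*(-54 + 7²) - 58 = -79*(-54 + 49) - 58 = -79*(-5) - 58 = 395 - 58 = 337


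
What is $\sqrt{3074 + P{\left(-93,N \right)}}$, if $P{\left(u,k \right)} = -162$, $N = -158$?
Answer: $4 \sqrt{182} \approx 53.963$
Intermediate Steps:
$\sqrt{3074 + P{\left(-93,N \right)}} = \sqrt{3074 - 162} = \sqrt{2912} = 4 \sqrt{182}$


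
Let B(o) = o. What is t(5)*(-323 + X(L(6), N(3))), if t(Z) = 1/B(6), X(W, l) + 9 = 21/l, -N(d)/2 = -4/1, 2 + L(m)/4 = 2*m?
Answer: -2635/48 ≈ -54.896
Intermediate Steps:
L(m) = -8 + 8*m (L(m) = -8 + 4*(2*m) = -8 + 8*m)
N(d) = 8 (N(d) = -(-8)/1 = -(-8) = -2*(-4) = 8)
X(W, l) = -9 + 21/l
t(Z) = ⅙ (t(Z) = 1/6 = ⅙)
t(5)*(-323 + X(L(6), N(3))) = (-323 + (-9 + 21/8))/6 = (-323 - 51/8)/6 = (⅙)*(-2635/8) = -2635/48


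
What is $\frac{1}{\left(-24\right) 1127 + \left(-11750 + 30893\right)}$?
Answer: $- \frac{1}{7905} \approx -0.0001265$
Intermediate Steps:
$\frac{1}{\left(-24\right) 1127 + \left(-11750 + 30893\right)} = \frac{1}{-27048 + 19143} = \frac{1}{-7905} = - \frac{1}{7905}$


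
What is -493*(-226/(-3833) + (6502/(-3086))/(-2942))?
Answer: -511925993427/17399926498 ≈ -29.421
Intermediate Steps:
-493*(-226/(-3833) + (6502/(-3086))/(-2942)) = -493*(-226*(-1/3833) + (6502*(-1/3086))*(-1/2942)) = -493*(226/3833 - 3251/1543*(-1/2942)) = -493*(226/3833 + 3251/4539506) = -493*1038389439/17399926498 = -511925993427/17399926498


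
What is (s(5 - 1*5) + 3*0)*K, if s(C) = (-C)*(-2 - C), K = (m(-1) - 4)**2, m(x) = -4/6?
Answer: 0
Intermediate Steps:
m(x) = -2/3 (m(x) = -4*1/6 = -2/3)
K = 196/9 (K = (-2/3 - 4)**2 = (-14/3)**2 = 196/9 ≈ 21.778)
s(C) = -C*(-2 - C)
(s(5 - 1*5) + 3*0)*K = ((5 - 1*5)*(2 + (5 - 1*5)) + 3*0)*(196/9) = ((5 - 5)*(2 + (5 - 5)) + 0)*(196/9) = (0*(2 + 0) + 0)*(196/9) = (0*2 + 0)*(196/9) = (0 + 0)*(196/9) = 0*(196/9) = 0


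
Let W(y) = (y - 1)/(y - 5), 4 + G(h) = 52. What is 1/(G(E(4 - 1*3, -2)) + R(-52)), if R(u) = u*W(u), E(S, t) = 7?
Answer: -57/20 ≈ -2.8500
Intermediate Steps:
G(h) = 48 (G(h) = -4 + 52 = 48)
W(y) = (-1 + y)/(-5 + y)
R(u) = u*(-1 + u)/(-5 + u) (R(u) = u*((-1 + u)/(-5 + u)) = u*(-1 + u)/(-5 + u))
1/(G(E(4 - 1*3, -2)) + R(-52)) = 1/(48 - 52*(-1 - 52)/(-5 - 52)) = 1/(48 - 52*(-53)/(-57)) = 1/(48 - 52*(-1/57)*(-53)) = 1/(48 - 2756/57) = 1/(-20/57) = -57/20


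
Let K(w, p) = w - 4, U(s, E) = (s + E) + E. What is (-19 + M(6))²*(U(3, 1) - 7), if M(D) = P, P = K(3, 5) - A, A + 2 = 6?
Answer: -1152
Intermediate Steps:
U(s, E) = s + 2*E (U(s, E) = (E + s) + E = s + 2*E)
A = 4 (A = -2 + 6 = 4)
K(w, p) = -4 + w
P = -5 (P = (-4 + 3) - 1*4 = -1 - 4 = -5)
M(D) = -5
(-19 + M(6))²*(U(3, 1) - 7) = (-19 - 5)²*((3 + 2*1) - 7) = (-24)²*((3 + 2) - 7) = 576*(5 - 7) = 576*(-2) = -1152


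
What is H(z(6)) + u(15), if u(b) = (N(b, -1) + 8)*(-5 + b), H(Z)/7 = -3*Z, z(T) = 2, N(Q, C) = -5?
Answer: -12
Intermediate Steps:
H(Z) = -21*Z (H(Z) = 7*(-3*Z) = -21*Z)
u(b) = -15 + 3*b (u(b) = (-5 + 8)*(-5 + b) = 3*(-5 + b) = -15 + 3*b)
H(z(6)) + u(15) = -21*2 + (-15 + 3*15) = -42 + (-15 + 45) = -42 + 30 = -12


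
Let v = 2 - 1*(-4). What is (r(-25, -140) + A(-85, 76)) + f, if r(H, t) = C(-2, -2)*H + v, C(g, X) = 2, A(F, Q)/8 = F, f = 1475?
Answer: 751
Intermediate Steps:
A(F, Q) = 8*F
v = 6 (v = 2 + 4 = 6)
r(H, t) = 6 + 2*H (r(H, t) = 2*H + 6 = 6 + 2*H)
(r(-25, -140) + A(-85, 76)) + f = ((6 + 2*(-25)) + 8*(-85)) + 1475 = ((6 - 50) - 680) + 1475 = (-44 - 680) + 1475 = -724 + 1475 = 751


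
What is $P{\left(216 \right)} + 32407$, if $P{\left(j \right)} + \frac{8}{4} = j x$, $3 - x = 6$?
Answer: $31757$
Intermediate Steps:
$x = -3$ ($x = 3 - 6 = -3$)
$P{\left(j \right)} = -2 - 3 j$ ($P{\left(j \right)} = -2 + j \left(-3\right) = -2 - 3 j$)
$P{\left(216 \right)} + 32407 = \left(-2 - 648\right) + 32407 = -650 + 32407 = 31757$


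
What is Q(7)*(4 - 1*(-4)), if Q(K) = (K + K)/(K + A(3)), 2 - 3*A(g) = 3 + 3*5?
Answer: 336/5 ≈ 67.200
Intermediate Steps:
A(g) = -16/3 (A(g) = 2/3 - (3 + 3*5)/3 = 2/3 - (3 + 15)/3 = 2/3 - 1/3*18 = 2/3 - 6 = -16/3)
Q(K) = 2*K/(-16/3 + K) (Q(K) = (K + K)/(K - 16/3) = (2*K)/(-16/3 + K) = 2*K/(-16/3 + K))
Q(7)*(4 - 1*(-4)) = (6*7/(-16 + 3*7))*(4 - 1*(-4)) = (6*7/(-16 + 21))*(4 + 4) = (6*7/5)*8 = (6*7*(1/5))*8 = (42/5)*8 = 336/5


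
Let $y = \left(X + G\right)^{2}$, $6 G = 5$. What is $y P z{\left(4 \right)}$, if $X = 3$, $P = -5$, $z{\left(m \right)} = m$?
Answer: $- \frac{2645}{9} \approx -293.89$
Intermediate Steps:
$G = \frac{5}{6}$ ($G = \frac{1}{6} \cdot 5 = \frac{5}{6} \approx 0.83333$)
$y = \frac{529}{36}$ ($y = \left(3 + \frac{5}{6}\right)^{2} = \left(\frac{23}{6}\right)^{2} = \frac{529}{36} \approx 14.694$)
$y P z{\left(4 \right)} = \frac{529}{36} \left(-5\right) 4 = \left(- \frac{2645}{36}\right) 4 = - \frac{2645}{9}$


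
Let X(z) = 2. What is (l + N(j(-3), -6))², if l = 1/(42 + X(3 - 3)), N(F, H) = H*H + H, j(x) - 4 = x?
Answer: 1745041/1936 ≈ 901.36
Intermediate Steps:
j(x) = 4 + x
N(F, H) = H + H² (N(F, H) = H² + H = H + H²)
l = 1/44 (l = 1/(42 + 2) = 1/44 ≈ 0.022727)
(l + N(j(-3), -6))² = (1/44 - 6*(1 - 6))² = (1/44 - 6*(-5))² = (1/44 + 30)² = (1321/44)² = 1745041/1936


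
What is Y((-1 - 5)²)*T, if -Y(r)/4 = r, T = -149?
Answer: 21456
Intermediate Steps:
Y(r) = -4*r
Y((-1 - 5)²)*T = -4*(-1 - 5)²*(-149) = -4*(-6)²*(-149) = -4*36*(-149) = -144*(-149) = 21456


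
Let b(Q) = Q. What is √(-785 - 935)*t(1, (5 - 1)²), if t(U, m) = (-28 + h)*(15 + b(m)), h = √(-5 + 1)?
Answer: 124*I*√430*(-14 + I) ≈ -2571.3 - 35998.0*I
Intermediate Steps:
h = 2*I (h = √(-4) = 2*I ≈ 2.0*I)
t(U, m) = (-28 + 2*I)*(15 + m)
√(-785 - 935)*t(1, (5 - 1)²) = √(-785 - 935)*(-420 + 30*I + 2*(5 - 1)²*(-14 + I)) = √(-1720)*(-420 + 30*I + 2*4²*(-14 + I)) = (2*I*√430)*(-420 + 30*I + 2*16*(-14 + I)) = (2*I*√430)*(-420 + 30*I + (-448 + 32*I)) = (2*I*√430)*(-868 + 62*I) = 2*I*√430*(-868 + 62*I)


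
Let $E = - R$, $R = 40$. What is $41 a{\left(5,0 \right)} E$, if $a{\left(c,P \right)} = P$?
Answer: $0$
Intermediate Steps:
$E = -40$ ($E = \left(-1\right) 40 = -40$)
$41 a{\left(5,0 \right)} E = 41 \cdot 0 \left(-40\right) = 0 \left(-40\right) = 0$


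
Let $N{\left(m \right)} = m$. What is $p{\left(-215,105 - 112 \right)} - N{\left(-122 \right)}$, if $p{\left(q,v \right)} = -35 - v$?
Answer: $94$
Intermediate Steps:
$p{\left(-215,105 - 112 \right)} - N{\left(-122 \right)} = \left(-35 - \left(105 - 112\right)\right) - -122 = \left(-35 - \left(105 - 112\right)\right) + 122 = \left(-35 - -7\right) + 122 = \left(-35 + 7\right) + 122 = -28 + 122 = 94$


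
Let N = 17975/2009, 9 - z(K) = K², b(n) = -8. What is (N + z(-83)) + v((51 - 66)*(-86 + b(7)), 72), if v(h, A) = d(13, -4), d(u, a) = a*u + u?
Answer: -13882296/2009 ≈ -6910.1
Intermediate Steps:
d(u, a) = u + a*u
v(h, A) = -39 (v(h, A) = 13*(1 - 4) = 13*(-3) = -39)
z(K) = 9 - K²
N = 17975/2009 (N = 17975*(1/2009) = 17975/2009 ≈ 8.9472)
(N + z(-83)) + v((51 - 66)*(-86 + b(7)), 72) = (17975/2009 + (9 - 1*(-83)²)) - 39 = (17975/2009 + (9 - 1*6889)) - 39 = (17975/2009 + (9 - 6889)) - 39 = (17975/2009 - 6880) - 39 = -13803945/2009 - 39 = -13882296/2009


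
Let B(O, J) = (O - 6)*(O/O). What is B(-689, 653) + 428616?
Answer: 427921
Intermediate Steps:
B(O, J) = -6 + O (B(O, J) = (-6 + O)*1 = -6 + O)
B(-689, 653) + 428616 = (-6 - 689) + 428616 = -695 + 428616 = 427921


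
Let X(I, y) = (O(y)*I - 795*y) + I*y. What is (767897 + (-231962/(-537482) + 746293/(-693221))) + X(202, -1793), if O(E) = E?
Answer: 273662581058656248/186296904761 ≈ 1.4690e+6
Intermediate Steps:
X(I, y) = -795*y + 2*I*y (X(I, y) = (y*I - 795*y) + I*y = (I*y - 795*y) + I*y = (-795*y + I*y) + I*y = -795*y + 2*I*y)
(767897 + (-231962/(-537482) + 746293/(-693221))) + X(202, -1793) = (767897 + (-231962/(-537482) + 746293/(-693221))) - 1793*(-795 + 2*202) = (767897 + (-231962*(-1/537482) + 746293*(-1/693221))) - 1793*(-795 + 404) = (767897 + (115981/268741 - 746293/693221)) - 1793*(-391) = (767897 - 120159062312/186296904761) + 701063 = 143056714116195305/186296904761 + 701063 = 273662581058656248/186296904761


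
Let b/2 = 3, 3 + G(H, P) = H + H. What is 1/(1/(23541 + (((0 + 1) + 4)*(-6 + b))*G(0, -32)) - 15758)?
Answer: -23541/370959077 ≈ -6.3460e-5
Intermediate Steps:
G(H, P) = -3 + 2*H (G(H, P) = -3 + (H + H) = -3 + 2*H)
b = 6 (b = 2*3 = 6)
1/(1/(23541 + (((0 + 1) + 4)*(-6 + b))*G(0, -32)) - 15758) = 1/(1/(23541 + (((0 + 1) + 4)*(-6 + 6))*(-3 + 2*0)) - 15758) = 1/(1/(23541 + ((1 + 4)*0)*(-3 + 0)) - 15758) = 1/(1/(23541 + (5*0)*(-3)) - 15758) = 1/(1/(23541 + 0*(-3)) - 15758) = 1/(1/(23541 + 0) - 15758) = 1/(1/23541 - 15758) = 1/(-370959077/23541) = -23541/370959077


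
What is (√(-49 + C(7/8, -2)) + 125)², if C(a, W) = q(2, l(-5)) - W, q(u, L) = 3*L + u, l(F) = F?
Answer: 15565 + 500*I*√15 ≈ 15565.0 + 1936.5*I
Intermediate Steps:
q(u, L) = u + 3*L
C(a, W) = -13 - W (C(a, W) = (2 + 3*(-5)) - W = (2 - 15) - W = -13 - W)
(√(-49 + C(7/8, -2)) + 125)² = (√(-49 + (-13 - 1*(-2))) + 125)² = (√(-49 + (-13 + 2)) + 125)² = (√(-49 - 11) + 125)² = (√(-60) + 125)² = (2*I*√15 + 125)² = (125 + 2*I*√15)²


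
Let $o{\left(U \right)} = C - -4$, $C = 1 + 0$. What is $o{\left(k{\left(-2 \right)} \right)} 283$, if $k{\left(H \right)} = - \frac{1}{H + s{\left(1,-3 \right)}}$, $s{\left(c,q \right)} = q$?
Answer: $1415$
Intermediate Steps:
$k{\left(H \right)} = - \frac{1}{-3 + H}$ ($k{\left(H \right)} = - \frac{1}{H - 3} = - \frac{1}{-3 + H}$)
$C = 1$
$o{\left(U \right)} = 5$ ($o{\left(U \right)} = 1 - -4 = 1 + 4 = 5$)
$o{\left(k{\left(-2 \right)} \right)} 283 = 5 \cdot 283 = 1415$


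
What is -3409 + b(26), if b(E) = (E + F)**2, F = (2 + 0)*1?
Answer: -2625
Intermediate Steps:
F = 2 (F = 2*1 = 2)
b(E) = (2 + E)**2 (b(E) = (E + 2)**2 = (2 + E)**2)
-3409 + b(26) = -3409 + (2 + 26)**2 = -3409 + 28**2 = -3409 + 784 = -2625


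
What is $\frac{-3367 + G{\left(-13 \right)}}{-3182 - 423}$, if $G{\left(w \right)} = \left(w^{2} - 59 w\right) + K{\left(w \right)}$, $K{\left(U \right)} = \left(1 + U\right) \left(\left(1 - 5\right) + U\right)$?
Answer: $\frac{2227}{3605} \approx 0.61775$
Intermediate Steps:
$K{\left(U \right)} = \left(1 + U\right) \left(-4 + U\right)$
$G{\left(w \right)} = -4 - 62 w + 2 w^{2}$ ($G{\left(w \right)} = \left(w^{2} - 59 w\right) - \left(4 - w^{2} + 3 w\right) = -4 - 62 w + 2 w^{2}$)
$\frac{-3367 + G{\left(-13 \right)}}{-3182 - 423} = \frac{-3367 - \left(-802 - 338\right)}{-3182 - 423} = \frac{-3367 + \left(-4 + 806 + 2 \cdot 169\right)}{-3605} = \left(-3367 + \left(-4 + 806 + 338\right)\right) \left(- \frac{1}{3605}\right) = \left(-3367 + 1140\right) \left(- \frac{1}{3605}\right) = \left(-2227\right) \left(- \frac{1}{3605}\right) = \frac{2227}{3605}$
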